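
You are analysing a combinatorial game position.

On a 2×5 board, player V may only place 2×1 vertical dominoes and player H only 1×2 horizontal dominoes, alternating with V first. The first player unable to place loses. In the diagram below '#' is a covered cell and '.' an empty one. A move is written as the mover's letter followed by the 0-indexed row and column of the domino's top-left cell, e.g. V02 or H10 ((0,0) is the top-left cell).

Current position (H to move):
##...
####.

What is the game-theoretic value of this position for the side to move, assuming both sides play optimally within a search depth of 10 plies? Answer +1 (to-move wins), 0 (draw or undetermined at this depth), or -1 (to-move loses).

p1 H@[##.../####.]: H02[####./####.]-1 H03[##.##/####.]+1*
p2 V@[##.##/####.] terminal -1; root [##.../####.] d10

value(##.../####., H) = +1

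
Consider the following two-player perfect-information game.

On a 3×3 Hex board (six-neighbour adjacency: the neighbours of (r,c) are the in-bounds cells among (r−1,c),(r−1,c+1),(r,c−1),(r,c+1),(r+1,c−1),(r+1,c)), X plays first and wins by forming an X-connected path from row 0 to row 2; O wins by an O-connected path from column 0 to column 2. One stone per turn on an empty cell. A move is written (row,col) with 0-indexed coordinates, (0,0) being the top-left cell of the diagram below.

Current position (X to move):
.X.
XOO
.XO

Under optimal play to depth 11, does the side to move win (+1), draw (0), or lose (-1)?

ply 1, X at .X./XOO/.XO | (0,0)=-1→XX./XOO/.XO; (0,2)=-1→.XX/XOO/.XO; (2,0)=+1→.X./XOO/XXO*
ply 2: .X./XOO/XXO is terminal -1 (O); from .X./XOO/.XO depth 11

value(.X./XOO/.XO, X) = +1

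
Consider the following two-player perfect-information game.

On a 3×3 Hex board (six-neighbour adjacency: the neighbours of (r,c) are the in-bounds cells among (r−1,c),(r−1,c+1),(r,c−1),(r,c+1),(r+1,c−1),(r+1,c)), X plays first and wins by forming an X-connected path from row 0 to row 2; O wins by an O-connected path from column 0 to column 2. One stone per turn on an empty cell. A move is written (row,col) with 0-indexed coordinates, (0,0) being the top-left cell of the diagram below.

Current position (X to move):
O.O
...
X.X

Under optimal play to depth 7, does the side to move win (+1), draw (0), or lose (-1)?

value(O.O/.../X.X, X) = +1

ply 1, X at O.O/.../X.X | (0,1)=+1→OXO/.../X.X*; (1,0)=-1→O.O/X../X.X; (1,1)=-1→O.O/.X./X.X; (1,2)=-1→O.O/..X/X.X; (2,1)=-1→O.O/.../XXX
ply 2, O at OXO/.../X.X | (1,0)=-1→OXO/O../X.X*; (1,1)=-1→OXO/.O./X.X; (1,2)=-1→OXO/..O/X.X; (2,1)=-1→OXO/.../XOX
ply 3, X at OXO/O../X.X | (1,1)=+1→OXO/OX./X.X*; (1,2)=-1→OXO/O.X/X.X; (2,1)=-1→OXO/O../XXX
ply 4: OXO/OX./X.X is terminal -1 (O); from O.O/.../X.X depth 7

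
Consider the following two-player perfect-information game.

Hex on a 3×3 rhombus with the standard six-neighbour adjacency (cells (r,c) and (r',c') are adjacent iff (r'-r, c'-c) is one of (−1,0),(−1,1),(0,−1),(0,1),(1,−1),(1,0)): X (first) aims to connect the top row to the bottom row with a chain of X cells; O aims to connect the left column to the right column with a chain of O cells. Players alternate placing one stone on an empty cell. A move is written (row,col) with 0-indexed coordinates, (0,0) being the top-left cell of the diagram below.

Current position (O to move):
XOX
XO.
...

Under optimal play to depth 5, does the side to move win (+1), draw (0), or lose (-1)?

ply 1, O at XOX/XO./... | (1,2)=-1→XOX/XOO/...*; (2,0)=-1→XOX/XO./O..; (2,1)=-1→XOX/XO./.O.; (2,2)=-1→XOX/XO./..O
ply 2, X at XOX/XOO/... | (2,0)=+1→XOX/XOO/X..*; (2,1)=-1→XOX/XOO/.X.; (2,2)=-1→XOX/XOO/..X
ply 3: XOX/XOO/X.. is terminal -1 (O); from XOX/XO./... depth 5

value(XOX/XO./..., O) = -1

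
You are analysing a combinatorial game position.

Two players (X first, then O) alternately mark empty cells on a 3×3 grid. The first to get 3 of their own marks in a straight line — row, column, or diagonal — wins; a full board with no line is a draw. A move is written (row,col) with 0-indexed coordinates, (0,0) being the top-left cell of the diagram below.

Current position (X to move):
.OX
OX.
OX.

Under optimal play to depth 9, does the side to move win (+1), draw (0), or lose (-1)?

p1 X@[.OX/OX./OX.]: (0,0)[XOX/OX./OX.]+0* (1,2)[.OX/OXX/OX.]-1 (2,2)[.OX/OX./OXX]-1
p2 O@[XOX/OX./OX.]: (1,2)[XOX/OXO/OX.]-1 (2,2)[XOX/OX./OXO]+0*
p3 X@[XOX/OX./OXO]: (1,2)[XOX/OXX/OXO]+0*
p4 O@[XOX/OXX/OXO] terminal +0; root [.OX/OX./OX.] d9

value(.OX/OX./OX., X) = 0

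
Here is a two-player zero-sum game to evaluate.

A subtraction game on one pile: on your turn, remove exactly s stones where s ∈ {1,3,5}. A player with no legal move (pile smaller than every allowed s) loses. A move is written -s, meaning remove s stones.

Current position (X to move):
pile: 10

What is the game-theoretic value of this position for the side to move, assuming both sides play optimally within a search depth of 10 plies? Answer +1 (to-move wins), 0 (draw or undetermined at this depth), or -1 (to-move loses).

value(10, X) = -1

[10] X move#1: -1:-1/9*, -3:-1/7, -5:-1/5
[9] O move#2: -1:+1/8*, -3:+1/6, -5:+1/4
[8] X move#3: -1:-1/7*, -3:-1/5, -5:-1/3
[7] O move#4: -1:+1/6*, -3:+1/4, -5:+1/2
[6] X move#5: -1:-1/5*, -3:-1/3, -5:-1/1
[5] O move#6: -1:+1/4*, -3:+1/2, -5:+1/0
[4] X move#7: -1:-1/3*, -3:-1/1
[3] O move#8: -1:+1/2*, -3:+1/0
[2] X move#9: -1:-1/1*
[1] O move#10: -1:+1/0*
[0] end (terminal -1, X#11); searched 10 to 10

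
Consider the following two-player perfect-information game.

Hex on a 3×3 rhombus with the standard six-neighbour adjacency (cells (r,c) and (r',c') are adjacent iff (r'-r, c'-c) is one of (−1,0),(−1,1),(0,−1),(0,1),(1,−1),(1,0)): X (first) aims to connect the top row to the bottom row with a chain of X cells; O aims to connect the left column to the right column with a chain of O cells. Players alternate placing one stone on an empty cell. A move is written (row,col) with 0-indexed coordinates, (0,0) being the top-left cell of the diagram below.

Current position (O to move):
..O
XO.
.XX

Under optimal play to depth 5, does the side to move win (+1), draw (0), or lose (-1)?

value(..O/XO./.XX, O) = +1

p1 O@[..O/XO./.XX]: (0,0)[O.O/XO./.XX]+1* (0,1)[.OO/XO./.XX]+1 (1,2)[..O/XOO/.XX]-1 (2,0)[..O/XO./OXX]+1
p2 X@[O.O/XO./.XX]: (0,1)[OXO/XO./.XX]-1* (1,2)[O.O/XOX/.XX]-1 (2,0)[O.O/XO./XXX]-1
p3 O@[OXO/XO./.XX]: (1,2)[OXO/XOO/.XX]-1 (2,0)[OXO/XO./OXX]+1*
p4 X@[OXO/XO./OXX] terminal -1; root [..O/XO./.XX] d5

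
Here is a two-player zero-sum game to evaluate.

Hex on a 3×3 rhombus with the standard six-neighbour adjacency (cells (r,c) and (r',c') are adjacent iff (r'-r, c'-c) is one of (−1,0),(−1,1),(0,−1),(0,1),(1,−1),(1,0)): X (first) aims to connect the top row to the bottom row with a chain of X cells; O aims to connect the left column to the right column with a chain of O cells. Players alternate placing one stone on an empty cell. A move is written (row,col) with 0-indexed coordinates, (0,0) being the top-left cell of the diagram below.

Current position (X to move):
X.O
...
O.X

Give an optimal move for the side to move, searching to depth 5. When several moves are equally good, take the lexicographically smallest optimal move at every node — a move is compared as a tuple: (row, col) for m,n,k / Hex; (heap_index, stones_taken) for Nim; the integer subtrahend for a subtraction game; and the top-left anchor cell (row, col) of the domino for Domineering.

X's best at [X.O/.../O.X]: (1,1)

p1 X@[X.O/.../O.X]: (0,1)[XXO/.../O.X]-1 (1,0)[X.O/X../O.X]-1 (1,1)[X.O/.X./O.X]+1* (1,2)[X.O/..X/O.X]-1 (2,1)[X.O/.../OXX]-1
p2 O@[X.O/.X./O.X]: (0,1)[XOO/.X./O.X]-1* (1,0)[X.O/OX./O.X]-1 (1,2)[X.O/.XO/O.X]-1 (2,1)[X.O/.X./OOX]-1
p3 X@[XOO/.X./O.X]: (1,0)[XOO/XX./O.X]+1* (1,2)[XOO/.XX/O.X]-1 (2,1)[XOO/.X./OXX]-1
p4 O@[XOO/XX./O.X]: (1,2)[XOO/XXO/O.X]-1* (2,1)[XOO/XX./OOX]-1
p5 X@[XOO/XXO/O.X]: (2,1)[XOO/XXO/OXX]+1*
p6 O@[XOO/XXO/OXX] terminal -1; root [X.O/.../O.X] d5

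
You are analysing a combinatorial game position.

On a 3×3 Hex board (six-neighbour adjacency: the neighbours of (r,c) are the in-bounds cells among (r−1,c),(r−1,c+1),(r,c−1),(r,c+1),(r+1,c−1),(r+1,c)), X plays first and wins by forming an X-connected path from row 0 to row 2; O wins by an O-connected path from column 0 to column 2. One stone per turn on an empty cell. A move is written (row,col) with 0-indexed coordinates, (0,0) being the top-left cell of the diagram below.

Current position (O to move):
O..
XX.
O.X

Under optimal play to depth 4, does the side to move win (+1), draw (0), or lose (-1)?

value(O../XX./O.X, O) = -1

ply 1, O at O../XX./O.X | (0,1)=-1→OO./XX./O.X*; (0,2)=-1→O.O/XX./O.X; (1,2)=-1→O../XXO/O.X; (2,1)=-1→O../XX./OOX
ply 2, X at OO./XX./O.X | (0,2)=+1→OOX/XX./O.X*; (1,2)=-1→OO./XXX/O.X; (2,1)=-1→OO./XX./OXX
ply 3, O at OOX/XX./O.X | (1,2)=-1→OOX/XXO/O.X*; (2,1)=-1→OOX/XX./OOX
ply 4, X at OOX/XXO/O.X | (2,1)=+1→OOX/XXO/OXX*
ply 5: OOX/XXO/OXX is terminal -1 (O); from O../XX./O.X depth 4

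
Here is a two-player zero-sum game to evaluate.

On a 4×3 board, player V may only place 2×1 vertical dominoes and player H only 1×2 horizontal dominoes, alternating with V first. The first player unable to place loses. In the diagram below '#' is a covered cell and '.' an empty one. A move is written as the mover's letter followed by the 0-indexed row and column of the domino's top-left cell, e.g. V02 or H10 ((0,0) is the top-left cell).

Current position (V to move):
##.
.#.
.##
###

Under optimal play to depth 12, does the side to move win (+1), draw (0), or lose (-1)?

[##./.#./.##/###] V move#1: V02:+1/###/.##/.##/###*, V10:+1/##./##./###/###
[###/.##/.##/###] end (terminal -1, H#2); searched ##./.#./.##/### to 12

value(##./.#./.##/###, V) = +1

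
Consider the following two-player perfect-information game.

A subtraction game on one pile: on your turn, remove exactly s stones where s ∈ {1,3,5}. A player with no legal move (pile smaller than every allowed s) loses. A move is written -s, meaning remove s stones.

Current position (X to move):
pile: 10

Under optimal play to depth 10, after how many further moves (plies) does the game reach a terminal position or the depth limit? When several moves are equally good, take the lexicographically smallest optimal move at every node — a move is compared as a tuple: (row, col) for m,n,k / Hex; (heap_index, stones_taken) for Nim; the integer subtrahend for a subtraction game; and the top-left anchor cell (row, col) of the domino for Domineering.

ply 1, X at 10 | -1=-1→9*; -3=-1→7; -5=-1→5
ply 2, O at 9 | -1=+1→8*; -3=+1→6; -5=+1→4
ply 3, X at 8 | -1=-1→7*; -3=-1→5; -5=-1→3
ply 4, O at 7 | -1=+1→6*; -3=+1→4; -5=+1→2
ply 5, X at 6 | -1=-1→5*; -3=-1→3; -5=-1→1
ply 6, O at 5 | -1=+1→4*; -3=+1→2; -5=+1→0
ply 7, X at 4 | -1=-1→3*; -3=-1→1
ply 8, O at 3 | -1=+1→2*; -3=+1→0
ply 9, X at 2 | -1=-1→1*
ply 10, O at 1 | -1=+1→0*
ply 11: 0 is terminal -1 (X); from 10 depth 10

PV length from [10]: 10 plies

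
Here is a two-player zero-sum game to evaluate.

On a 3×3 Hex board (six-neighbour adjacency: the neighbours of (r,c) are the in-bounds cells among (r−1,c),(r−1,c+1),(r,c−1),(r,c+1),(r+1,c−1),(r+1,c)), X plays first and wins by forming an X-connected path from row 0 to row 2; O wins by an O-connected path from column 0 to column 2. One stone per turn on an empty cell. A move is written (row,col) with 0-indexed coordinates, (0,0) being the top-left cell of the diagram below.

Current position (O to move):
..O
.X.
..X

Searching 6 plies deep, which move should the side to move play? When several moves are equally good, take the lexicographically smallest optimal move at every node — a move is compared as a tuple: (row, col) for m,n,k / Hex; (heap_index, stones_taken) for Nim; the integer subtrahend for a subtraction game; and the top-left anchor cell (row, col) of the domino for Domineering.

p1 O@[..O/.X./..X]: (0,0)[O.O/.X./..X]-1 (0,1)[.OO/.X./..X]+1* (1,0)[..O/OX./..X]-1 (1,2)[..O/.XO/..X]-1 (2,0)[..O/.X./O.X]-1 (2,1)[..O/.X./.OX]-1
p2 X@[.OO/.X./..X]: (0,0)[XOO/.X./..X]-1* (1,0)[.OO/XX./..X]-1 (1,2)[.OO/.XX/..X]-1 (2,0)[.OO/.X./X.X]-1 (2,1)[.OO/.X./.XX]-1
p3 O@[XOO/.X./..X]: (1,0)[XOO/OX./..X]+1* (1,2)[XOO/.XO/..X]-1 (2,0)[XOO/.X./O.X]-1 (2,1)[XOO/.X./.OX]-1
p4 X@[XOO/OX./..X] terminal -1; root [..O/.X./..X] d6

O's best at [..O/.X./..X]: (0,1)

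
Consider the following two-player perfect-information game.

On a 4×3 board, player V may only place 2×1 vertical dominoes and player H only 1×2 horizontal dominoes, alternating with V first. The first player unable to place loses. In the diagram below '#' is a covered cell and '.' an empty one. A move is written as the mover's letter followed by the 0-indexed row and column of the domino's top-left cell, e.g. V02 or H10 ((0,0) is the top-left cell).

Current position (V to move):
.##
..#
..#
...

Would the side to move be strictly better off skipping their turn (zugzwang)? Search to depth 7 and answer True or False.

zugzwang(.##/..#/..#/..., V) = False

ply 1, V at .##/..#/..#/... | V00=-1→###/#.#/..#/...; V10=+1→.##/#.#/#.#/...*; V11=+1→.##/.##/.##/...; V20=+1→.##/..#/#.#/#..; V21=+1→.##/..#/.##/.#.
ply 2, H at .##/#.#/#.#/... | H30=-1→.##/#.#/#.#/##.*; H31=-1→.##/#.#/#.#/.##
ply 3, V at .##/#.#/#.#/##. | V11=+1→.##/###/###/##.*
ply 4: .##/###/###/##. is terminal -1 (H); from .##/..#/..#/... depth 7
pass branch (H moves first from the same position):
  | ply 1, H at .##/..#/..#/... | H10=-1→.##/###/..#/...; H20=+1→.##/..#/###/...*; H30=-1→.##/..#/..#/##.; H31=-1→.##/..#/..#/.##
  | ply 2, V at .##/..#/###/... | V00=-1→###/#.#/###/...*
  | ply 3, H at ###/#.#/###/... | H30=+1→###/#.#/###/##.*; H31=+1→###/#.#/###/.##
  | ply 4: ###/#.#/###/##. is terminal -1 (V); from .##/..#/..#/... depth 7
V moving scores +1; V passing scores -1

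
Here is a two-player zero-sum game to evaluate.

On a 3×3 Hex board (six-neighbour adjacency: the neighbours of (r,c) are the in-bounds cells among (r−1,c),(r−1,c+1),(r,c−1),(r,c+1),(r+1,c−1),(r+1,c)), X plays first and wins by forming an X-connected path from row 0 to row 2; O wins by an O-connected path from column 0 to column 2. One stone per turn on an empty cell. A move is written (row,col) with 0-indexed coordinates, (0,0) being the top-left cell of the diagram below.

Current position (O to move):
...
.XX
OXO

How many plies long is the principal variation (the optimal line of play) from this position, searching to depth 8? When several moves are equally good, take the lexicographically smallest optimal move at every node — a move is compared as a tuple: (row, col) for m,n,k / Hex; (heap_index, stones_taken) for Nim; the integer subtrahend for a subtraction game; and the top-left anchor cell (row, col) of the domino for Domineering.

PV length from [.../.XX/OXO]: 2 plies

ply 1, O at .../.XX/OXO | (0,0)=-1→O../.XX/OXO*; (0,1)=-1→.O./.XX/OXO; (0,2)=-1→..O/.XX/OXO; (1,0)=-1→.../OXX/OXO
ply 2, X at O../.XX/OXO | (0,1)=+1→OX./.XX/OXO*; (0,2)=+1→O.X/.XX/OXO; (1,0)=+1→O../XXX/OXO
ply 3: OX./.XX/OXO is terminal -1 (O); from .../.XX/OXO depth 8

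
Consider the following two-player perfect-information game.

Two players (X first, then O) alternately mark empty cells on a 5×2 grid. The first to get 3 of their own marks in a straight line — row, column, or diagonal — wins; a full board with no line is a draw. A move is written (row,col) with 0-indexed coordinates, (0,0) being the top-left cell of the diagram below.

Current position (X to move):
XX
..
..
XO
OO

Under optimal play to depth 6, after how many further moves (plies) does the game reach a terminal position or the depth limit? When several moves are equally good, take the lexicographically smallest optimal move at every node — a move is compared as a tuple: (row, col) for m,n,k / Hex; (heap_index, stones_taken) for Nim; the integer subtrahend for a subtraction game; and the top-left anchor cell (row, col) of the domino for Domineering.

ply 1, X at XX/../../XO/OO | (1,0)=-1→XX/X./../XO/OO; (1,1)=-1→XX/.X/../XO/OO; (2,0)=-1→XX/../X./XO/OO; (2,1)=+0→XX/../.X/XO/OO*
ply 2, O at XX/../.X/XO/OO | (1,0)=-1→XX/O./.X/XO/OO; (1,1)=+0→XX/.O/.X/XO/OO*; (2,0)=-1→XX/../OX/XO/OO
ply 3, X at XX/.O/.X/XO/OO | (1,0)=+0→XX/XO/.X/XO/OO*; (2,0)=+0→XX/.O/XX/XO/OO
ply 4, O at XX/XO/.X/XO/OO | (2,0)=+0→XX/XO/OX/XO/OO*
ply 5: XX/XO/OX/XO/OO is terminal +0 (X); from XX/../../XO/OO depth 6

PV length from [XX/../../XO/OO]: 4 plies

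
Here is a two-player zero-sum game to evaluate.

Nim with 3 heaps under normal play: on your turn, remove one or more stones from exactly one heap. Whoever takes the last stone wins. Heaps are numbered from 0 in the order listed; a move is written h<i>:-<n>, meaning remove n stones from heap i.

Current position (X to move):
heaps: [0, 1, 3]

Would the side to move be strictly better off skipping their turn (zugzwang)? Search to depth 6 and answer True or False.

ply 1, X at (0,1,3) | h1:-1=-1→(0,0,3); h2:-1=-1→(0,1,2); h2:-2=+1→(0,1,1)*; h2:-3=-1→(0,1,0)
ply 2, O at (0,1,1) | h1:-1=-1→(0,0,1)*; h2:-1=-1→(0,1,0)
ply 3, X at (0,0,1) | h2:-1=+1→(0,0,0)*
ply 4: (0,0,0) is terminal -1 (O); from (0,1,3) depth 6
if X skipped the turn, O would face:
~ ply 1, O at (0,1,3) | h1:-1=-1→(0,0,3); h2:-1=-1→(0,1,2); h2:-2=+1→(0,1,1)*; h2:-3=-1→(0,1,0)
~ ply 2, X at (0,1,1) | h1:-1=-1→(0,0,1)*; h2:-1=-1→(0,1,0)
~ ply 3, O at (0,0,1) | h2:-1=+1→(0,0,0)*
~ ply 4: (0,0,0) is terminal -1 (X); from (0,1,3) depth 6
compare (X): move=+1 vs pass=-1

zugzwang((0,1,3), X) = False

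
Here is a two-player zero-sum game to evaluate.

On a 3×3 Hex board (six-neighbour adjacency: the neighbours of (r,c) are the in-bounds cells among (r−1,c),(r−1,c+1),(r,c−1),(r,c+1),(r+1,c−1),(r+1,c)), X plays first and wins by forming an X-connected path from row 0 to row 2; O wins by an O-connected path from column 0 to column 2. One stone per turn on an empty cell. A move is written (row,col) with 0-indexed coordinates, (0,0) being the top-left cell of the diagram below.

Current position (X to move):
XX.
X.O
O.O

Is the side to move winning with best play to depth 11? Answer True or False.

[XX./X.O/O.O] X move#1: (0,2):-1/XXX/X.O/O.O*, (1,1):-1/XX./XXO/O.O, (2,1):-1/XX./X.O/OXO
[XXX/X.O/O.O] O move#2: (1,1):+1/XXX/XOO/O.O*, (2,1):+1/XXX/X.O/OOO
[XXX/XOO/O.O] end (terminal -1, X#3); searched XX./X.O/O.O to 11

X winning at [XX./X.O/O.O]: False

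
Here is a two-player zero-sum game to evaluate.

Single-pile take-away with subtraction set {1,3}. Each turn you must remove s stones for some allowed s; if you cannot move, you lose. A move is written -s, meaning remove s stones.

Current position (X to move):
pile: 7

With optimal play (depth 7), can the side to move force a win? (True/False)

X winning at [7]: True

p1 X@[7]: -1[6]+1* -3[4]+1
p2 O@[6]: -1[5]-1* -3[3]-1
p3 X@[5]: -1[4]+1* -3[2]+1
p4 O@[4]: -1[3]-1* -3[1]-1
p5 X@[3]: -1[2]+1* -3[0]+1
p6 O@[2]: -1[1]-1*
p7 X@[1]: -1[0]+1*
p8 O@[0] terminal -1; root [7] d7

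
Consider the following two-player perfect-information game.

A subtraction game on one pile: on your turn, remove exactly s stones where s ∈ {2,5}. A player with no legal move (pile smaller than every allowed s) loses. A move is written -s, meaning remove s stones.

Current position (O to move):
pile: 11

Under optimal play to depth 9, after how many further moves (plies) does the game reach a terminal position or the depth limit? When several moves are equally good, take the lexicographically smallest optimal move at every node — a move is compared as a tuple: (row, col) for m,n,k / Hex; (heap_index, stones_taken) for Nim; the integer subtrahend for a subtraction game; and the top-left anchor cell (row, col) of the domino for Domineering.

PV length from [11]: 4 plies

[11] O move#1: -2:-1/9*, -5:-1/6
[9] X move#2: -2:+1/7*, -5:+1/4
[7] O move#3: -2:-1/5*, -5:-1/2
[5] X move#4: -2:-1/3, -5:+1/0*
[0] end (terminal -1, O#5); searched 11 to 9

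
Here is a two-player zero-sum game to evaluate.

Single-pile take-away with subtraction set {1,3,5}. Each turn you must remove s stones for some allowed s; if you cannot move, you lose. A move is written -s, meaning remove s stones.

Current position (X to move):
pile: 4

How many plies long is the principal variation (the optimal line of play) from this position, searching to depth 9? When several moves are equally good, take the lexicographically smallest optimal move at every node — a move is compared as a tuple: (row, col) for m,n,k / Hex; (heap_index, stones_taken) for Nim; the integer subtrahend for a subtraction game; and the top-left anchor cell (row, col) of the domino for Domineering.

[4] X move#1: -1:-1/3*, -3:-1/1
[3] O move#2: -1:+1/2*, -3:+1/0
[2] X move#3: -1:-1/1*
[1] O move#4: -1:+1/0*
[0] end (terminal -1, X#5); searched 4 to 9

PV length from [4]: 4 plies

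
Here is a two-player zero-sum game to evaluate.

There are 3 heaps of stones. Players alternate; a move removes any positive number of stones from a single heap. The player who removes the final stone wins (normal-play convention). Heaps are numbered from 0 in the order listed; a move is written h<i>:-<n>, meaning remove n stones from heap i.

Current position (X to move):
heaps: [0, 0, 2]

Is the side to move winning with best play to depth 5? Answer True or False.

X winning at [(0,0,2)]: True

p1 X@[(0,0,2)]: h2:-1[(0,0,1)]-1 h2:-2[(0,0,0)]+1*
p2 O@[(0,0,0)] terminal -1; root [(0,0,2)] d5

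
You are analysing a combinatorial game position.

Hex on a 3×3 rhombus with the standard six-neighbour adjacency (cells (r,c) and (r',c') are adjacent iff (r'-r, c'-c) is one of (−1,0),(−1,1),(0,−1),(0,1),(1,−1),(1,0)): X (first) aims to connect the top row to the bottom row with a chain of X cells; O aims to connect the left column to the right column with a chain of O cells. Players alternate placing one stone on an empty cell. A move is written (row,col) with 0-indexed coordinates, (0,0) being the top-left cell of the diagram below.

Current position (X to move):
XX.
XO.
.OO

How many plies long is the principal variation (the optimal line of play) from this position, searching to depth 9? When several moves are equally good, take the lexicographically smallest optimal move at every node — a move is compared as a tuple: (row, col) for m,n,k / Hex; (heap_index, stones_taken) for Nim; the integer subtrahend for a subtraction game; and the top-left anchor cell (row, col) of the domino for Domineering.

ply 1, X at XX./XO./.OO | (0,2)=-1→XXX/XO./.OO; (1,2)=-1→XX./XOX/.OO; (2,0)=+1→XX./XO./XOO*
ply 2: XX./XO./XOO is terminal -1 (O); from XX./XO./.OO depth 9

PV length from [XX./XO./.OO]: 1 ply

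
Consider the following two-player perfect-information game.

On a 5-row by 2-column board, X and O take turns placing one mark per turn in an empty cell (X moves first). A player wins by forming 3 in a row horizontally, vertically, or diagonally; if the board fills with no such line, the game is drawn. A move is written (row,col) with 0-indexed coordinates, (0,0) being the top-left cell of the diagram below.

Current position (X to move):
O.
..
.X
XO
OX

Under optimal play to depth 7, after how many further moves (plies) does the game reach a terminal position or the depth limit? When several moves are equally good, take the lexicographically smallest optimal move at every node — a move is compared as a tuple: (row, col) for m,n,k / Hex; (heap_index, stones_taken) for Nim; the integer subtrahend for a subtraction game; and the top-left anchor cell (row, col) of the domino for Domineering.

PV length from [O./../.X/XO/OX]: 4 plies

ply 1, X at O./../.X/XO/OX | (0,1)=+0→OX/../.X/XO/OX*; (1,0)=+0→O./X./.X/XO/OX; (1,1)=+0→O./.X/.X/XO/OX; (2,0)=+0→O./../XX/XO/OX
ply 2, O at OX/../.X/XO/OX | (1,0)=-1→OX/O./.X/XO/OX; (1,1)=+0→OX/.O/.X/XO/OX*; (2,0)=-1→OX/../OX/XO/OX
ply 3, X at OX/.O/.X/XO/OX | (1,0)=+0→OX/XO/.X/XO/OX*; (2,0)=+0→OX/.O/XX/XO/OX
ply 4, O at OX/XO/.X/XO/OX | (2,0)=+0→OX/XO/OX/XO/OX*
ply 5: OX/XO/OX/XO/OX is terminal +0 (X); from O./../.X/XO/OX depth 7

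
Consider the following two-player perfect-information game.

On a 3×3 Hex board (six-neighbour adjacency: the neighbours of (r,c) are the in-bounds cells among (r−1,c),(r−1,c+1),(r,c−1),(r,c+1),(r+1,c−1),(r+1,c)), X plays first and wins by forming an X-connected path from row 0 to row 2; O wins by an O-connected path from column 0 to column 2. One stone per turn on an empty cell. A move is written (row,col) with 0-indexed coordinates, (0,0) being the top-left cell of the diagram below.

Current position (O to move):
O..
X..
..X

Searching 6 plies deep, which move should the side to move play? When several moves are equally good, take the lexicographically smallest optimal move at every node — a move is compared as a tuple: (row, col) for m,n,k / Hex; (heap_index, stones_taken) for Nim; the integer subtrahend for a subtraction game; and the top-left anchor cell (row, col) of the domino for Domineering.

O's best at [O../X../..X]: (1,1)

p1 O@[O../X../..X]: (0,1)[OO./X../..X]-1 (0,2)[O.O/X../..X]-1 (1,1)[O../XO./..X]+1* (1,2)[O../X.O/..X]-1 (2,0)[O../X../O.X]-1 (2,1)[O../X../.OX]-1
p2 X@[O../XO./..X]: (0,1)[OX./XO./..X]-1* (0,2)[O.X/XO./..X]-1 (1,2)[O../XOX/..X]-1 (2,0)[O../XO./X.X]-1 (2,1)[O../XO./.XX]-1
p3 O@[OX./XO./..X]: (0,2)[OXO/XO./..X]-1 (1,2)[OX./XOO/..X]-1 (2,0)[OX./XO./O.X]+1* (2,1)[OX./XO./.OX]-1
p4 X@[OX./XO./O.X]: (0,2)[OXX/XO./O.X]-1* (1,2)[OX./XOX/O.X]-1 (2,1)[OX./XO./OXX]-1
p5 O@[OXX/XO./O.X]: (1,2)[OXX/XOO/O.X]+1* (2,1)[OXX/XO./OOX]-1
p6 X@[OXX/XOO/O.X] terminal -1; root [O../X../..X] d6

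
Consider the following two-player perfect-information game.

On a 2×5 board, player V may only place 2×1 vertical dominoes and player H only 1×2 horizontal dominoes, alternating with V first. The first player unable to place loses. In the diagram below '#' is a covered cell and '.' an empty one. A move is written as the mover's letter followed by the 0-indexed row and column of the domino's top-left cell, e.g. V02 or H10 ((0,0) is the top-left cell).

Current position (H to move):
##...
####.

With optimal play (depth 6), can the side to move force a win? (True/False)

[##.../####.] H move#1: H02:-1/####./####., H03:+1/##.##/####.*
[##.##/####.] end (terminal -1, V#2); searched ##.../####. to 6

H winning at [##.../####.]: True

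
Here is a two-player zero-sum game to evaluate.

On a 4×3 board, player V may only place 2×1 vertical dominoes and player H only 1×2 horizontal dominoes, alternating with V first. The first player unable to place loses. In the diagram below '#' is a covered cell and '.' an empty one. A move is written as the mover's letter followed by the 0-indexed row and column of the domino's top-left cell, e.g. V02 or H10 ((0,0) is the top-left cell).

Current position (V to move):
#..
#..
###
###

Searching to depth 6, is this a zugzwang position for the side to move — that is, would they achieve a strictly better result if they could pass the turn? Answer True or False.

zugzwang(#../#../###/###, V) = False

[#../#../###/###] V move#1: V01:+1/##./##./###/###*, V02:+1/#.#/#.#/###/###
[##./##./###/###] end (terminal -1, H#2); searched #../#../###/### to 6
if V skipped the turn, H would face:
~ [#../#../###/###] H move#1: H01:+1/###/#../###/###*, H11:+1/#../###/###/###
~ [###/#../###/###] end (terminal -1, V#2); searched #../#../###/### to 6
compare (V): move=+1 vs pass=-1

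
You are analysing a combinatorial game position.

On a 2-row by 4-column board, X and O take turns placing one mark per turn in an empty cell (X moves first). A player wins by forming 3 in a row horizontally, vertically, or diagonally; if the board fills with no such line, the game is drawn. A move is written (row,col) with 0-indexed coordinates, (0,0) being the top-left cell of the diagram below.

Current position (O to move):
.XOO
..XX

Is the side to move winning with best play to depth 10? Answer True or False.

O winning at [.XOO/..XX]: False

[.XOO/..XX] O move#1: (0,0):-1/OXOO/..XX, (1,0):-1/.XOO/O.XX, (1,1):+0/.XOO/.OXX*
[.XOO/.OXX] X move#2: (0,0):+0/XXOO/.OXX*, (1,0):+0/.XOO/XOXX
[XXOO/.OXX] O move#3: (1,0):+0/XXOO/OOXX*
[XXOO/OOXX] end (terminal +0, X#4); searched .XOO/..XX to 10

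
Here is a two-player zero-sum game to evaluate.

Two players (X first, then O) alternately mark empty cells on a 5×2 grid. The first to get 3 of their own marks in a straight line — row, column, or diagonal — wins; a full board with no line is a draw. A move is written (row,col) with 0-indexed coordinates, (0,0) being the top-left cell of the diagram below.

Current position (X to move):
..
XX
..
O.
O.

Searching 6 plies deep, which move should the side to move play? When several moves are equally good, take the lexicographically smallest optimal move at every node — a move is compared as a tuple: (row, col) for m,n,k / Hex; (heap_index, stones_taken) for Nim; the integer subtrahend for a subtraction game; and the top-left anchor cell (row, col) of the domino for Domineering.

ply 1, X at ../XX/../O./O. | (0,0)=-1→X./XX/../O./O.; (0,1)=-1→.X/XX/../O./O.; (2,0)=+1→../XX/X./O./O.*; (2,1)=-1→../XX/.X/O./O.; (3,1)=-1→../XX/../OX/O.; (4,1)=-1→../XX/../O./OX
ply 2, O at ../XX/X./O./O. | (0,0)=-1→O./XX/X./O./O.*; (0,1)=-1→.O/XX/X./O./O.; (2,1)=-1→../XX/XO/O./O.; (3,1)=-1→../XX/X./OO/O.; (4,1)=-1→../XX/X./O./OO
ply 3, X at O./XX/X./O./O. | (0,1)=+0→OX/XX/X./O./O.; (2,1)=+1→O./XX/XX/O./O.*; (3,1)=+0→O./XX/X./OX/O.; (4,1)=+0→O./XX/X./O./OX
ply 4, O at O./XX/XX/O./O. | (0,1)=-1→OO/XX/XX/O./O.*; (3,1)=-1→O./XX/XX/OO/O.; (4,1)=-1→O./XX/XX/O./OO
ply 5, X at OO/XX/XX/O./O. | (3,1)=+1→OO/XX/XX/OX/O.*; (4,1)=+0→OO/XX/XX/O./OX
ply 6: OO/XX/XX/OX/O. is terminal -1 (O); from ../XX/../O./O. depth 6

X's best at [../XX/../O./O.]: (2,0)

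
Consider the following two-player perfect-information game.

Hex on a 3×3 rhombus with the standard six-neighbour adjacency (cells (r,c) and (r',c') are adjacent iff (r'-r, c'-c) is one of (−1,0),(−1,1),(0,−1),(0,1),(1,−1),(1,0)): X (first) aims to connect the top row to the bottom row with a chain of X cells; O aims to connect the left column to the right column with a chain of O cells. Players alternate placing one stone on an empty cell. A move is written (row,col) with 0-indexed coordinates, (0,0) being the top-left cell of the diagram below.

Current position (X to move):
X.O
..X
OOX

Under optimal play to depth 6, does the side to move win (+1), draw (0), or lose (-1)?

[X.O/..X/OOX] X move#1: (0,1):-1/XXO/..X/OOX, (1,0):-1/X.O/X.X/OOX, (1,1):+1/X.O/.XX/OOX*
[X.O/.XX/OOX] O move#2: (0,1):-1/XOO/.XX/OOX*, (1,0):-1/X.O/OXX/OOX
[XOO/.XX/OOX] X move#3: (1,0):+1/XOO/XXX/OOX*
[XOO/XXX/OOX] end (terminal -1, O#4); searched X.O/..X/OOX to 6

value(X.O/..X/OOX, X) = +1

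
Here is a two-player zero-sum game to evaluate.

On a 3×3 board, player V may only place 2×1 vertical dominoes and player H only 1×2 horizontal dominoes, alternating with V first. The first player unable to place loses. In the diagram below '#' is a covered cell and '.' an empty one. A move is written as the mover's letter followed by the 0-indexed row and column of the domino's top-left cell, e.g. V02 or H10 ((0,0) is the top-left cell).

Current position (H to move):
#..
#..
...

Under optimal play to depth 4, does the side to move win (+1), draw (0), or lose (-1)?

value(#../#../..., H) = +1

p1 H@[#../#../...]: H01[###/#../...]-1 H11[#../###/...]+1* H20[#../#../##.]-1 H21[#../#../.##]-1
p2 V@[#../###/...] terminal -1; root [#../#../...] d4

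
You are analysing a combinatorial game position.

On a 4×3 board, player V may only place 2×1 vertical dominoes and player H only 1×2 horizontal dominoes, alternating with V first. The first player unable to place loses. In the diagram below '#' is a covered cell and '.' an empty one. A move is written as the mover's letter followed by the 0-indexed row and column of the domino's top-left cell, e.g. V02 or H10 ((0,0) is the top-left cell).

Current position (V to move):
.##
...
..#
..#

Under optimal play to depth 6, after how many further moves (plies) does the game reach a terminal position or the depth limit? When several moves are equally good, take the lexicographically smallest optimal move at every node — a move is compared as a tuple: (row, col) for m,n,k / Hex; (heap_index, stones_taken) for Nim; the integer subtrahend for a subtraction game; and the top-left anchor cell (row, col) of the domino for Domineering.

ply 1, V at .##/.../..#/..# | V00=-1→###/#../..#/..#; V10=+1→.##/#../#.#/..#*; V11=+1→.##/.#./.##/..#; V20=+1→.##/.../#.#/#.#; V21=+1→.##/.../.##/.##
ply 2, H at .##/#../#.#/..# | H11=-1→.##/###/#.#/..#*; H30=-1→.##/#../#.#/###
ply 3, V at .##/###/#.#/..# | V21=+1→.##/###/###/.##*
ply 4: .##/###/###/.## is terminal -1 (H); from .##/.../..#/..# depth 6

PV length from [.##/.../..#/..#]: 3 plies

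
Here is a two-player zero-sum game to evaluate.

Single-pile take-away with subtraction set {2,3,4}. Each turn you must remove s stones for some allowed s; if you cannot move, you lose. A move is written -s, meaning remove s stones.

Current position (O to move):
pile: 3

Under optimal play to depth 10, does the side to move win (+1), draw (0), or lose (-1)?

value(3, O) = +1

[3] O move#1: -2:+1/1*, -3:+1/0
[1] end (terminal -1, X#2); searched 3 to 10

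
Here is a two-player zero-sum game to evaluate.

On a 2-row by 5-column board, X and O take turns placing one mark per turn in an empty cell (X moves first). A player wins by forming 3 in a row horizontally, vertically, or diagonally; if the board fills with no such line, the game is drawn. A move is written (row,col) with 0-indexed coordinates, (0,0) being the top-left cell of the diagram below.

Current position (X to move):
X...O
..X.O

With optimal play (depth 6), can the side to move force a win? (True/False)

p1 X@[X...O/..X.O]: (0,1)[XX..O/..X.O]+0 (0,2)[X.X.O/..X.O]+1* (0,3)[X..XO/..X.O]+0 (1,0)[X...O/X.X.O]+0 (1,1)[X...O/.XX.O]+1 (1,3)[X...O/..XXO]+0
p2 O@[X.X.O/..X.O]: (0,1)[XOX.O/..X.O]-1* (0,3)[X.XOO/..X.O]-1 (1,0)[X.X.O/O.X.O]-1 (1,1)[X.X.O/.OX.O]-1 (1,3)[X.X.O/..XOO]-1
p3 X@[XOX.O/..X.O]: (0,3)[XOXXO/..X.O]+0 (1,0)[XOX.O/X.X.O]+0 (1,1)[XOX.O/.XX.O]+1* (1,3)[XOX.O/..XXO]+0
p4 O@[XOX.O/.XX.O]: (0,3)[XOXOO/.XX.O]-1* (1,0)[XOX.O/OXX.O]-1 (1,3)[XOX.O/.XXOO]-1
p5 X@[XOXOO/.XX.O]: (1,0)[XOXOO/XXX.O]+1* (1,3)[XOXOO/.XXXO]+1
p6 O@[XOXOO/XXX.O] terminal -1; root [X...O/..X.O] d6

X winning at [X...O/..X.O]: True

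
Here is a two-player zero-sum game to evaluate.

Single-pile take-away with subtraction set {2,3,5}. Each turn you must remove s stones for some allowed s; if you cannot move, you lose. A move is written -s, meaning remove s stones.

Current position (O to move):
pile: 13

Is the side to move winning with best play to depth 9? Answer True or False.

p1 O@[13]: -2[11]-1 -3[10]-1 -5[8]+1*
p2 X@[8]: -2[6]-1* -3[5]-1 -5[3]-1
p3 O@[6]: -2[4]-1 -3[3]-1 -5[1]+1*
p4 X@[1] terminal -1; root [13] d9

O winning at [13]: True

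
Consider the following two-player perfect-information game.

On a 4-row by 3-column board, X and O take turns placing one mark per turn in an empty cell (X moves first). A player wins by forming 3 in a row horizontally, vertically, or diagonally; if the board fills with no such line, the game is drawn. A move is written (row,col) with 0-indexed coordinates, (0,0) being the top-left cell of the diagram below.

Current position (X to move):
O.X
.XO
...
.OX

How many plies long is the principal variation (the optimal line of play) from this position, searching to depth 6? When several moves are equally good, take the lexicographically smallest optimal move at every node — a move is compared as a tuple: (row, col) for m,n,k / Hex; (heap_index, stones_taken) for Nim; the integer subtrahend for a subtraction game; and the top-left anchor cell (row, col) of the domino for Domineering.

PV length from [O.X/.XO/.../.OX]: 3 plies

[O.X/.XO/.../.OX] X move#1: (0,1):+1/OXX/.XO/.../.OX*, (1,0):+1/O.X/XXO/.../.OX, (2,0):+1/O.X/.XO/X../.OX, (2,1):+1/O.X/.XO/.X./.OX, (2,2):+0/O.X/.XO/..X/.OX, (3,0):+0/O.X/.XO/.../XOX
[OXX/.XO/.../.OX] O move#2: (1,0):-1/OXX/OXO/.../.OX*, (2,0):-1/OXX/.XO/O../.OX, (2,1):-1/OXX/.XO/.O./.OX, (2,2):-1/OXX/.XO/..O/.OX, (3,0):-1/OXX/.XO/.../OOX
[OXX/OXO/.../.OX] X move#3: (2,0):+1/OXX/OXO/X../.OX*, (2,1):+1/OXX/OXO/.X./.OX, (2,2):-1/OXX/OXO/..X/.OX, (3,0):-1/OXX/OXO/.../XOX
[OXX/OXO/X../.OX] end (terminal -1, O#4); searched O.X/.XO/.../.OX to 6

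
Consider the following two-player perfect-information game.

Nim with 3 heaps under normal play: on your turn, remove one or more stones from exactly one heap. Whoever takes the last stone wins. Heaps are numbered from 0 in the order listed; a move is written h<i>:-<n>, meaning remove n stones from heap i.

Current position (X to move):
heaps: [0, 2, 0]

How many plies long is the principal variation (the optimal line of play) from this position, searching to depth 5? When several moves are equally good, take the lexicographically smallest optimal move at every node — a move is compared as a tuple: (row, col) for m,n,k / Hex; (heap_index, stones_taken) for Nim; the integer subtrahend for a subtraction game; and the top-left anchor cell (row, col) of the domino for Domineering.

ply 1, X at (0,2,0) | h1:-1=-1→(0,1,0); h1:-2=+1→(0,0,0)*
ply 2: (0,0,0) is terminal -1 (O); from (0,2,0) depth 5

PV length from [(0,2,0)]: 1 ply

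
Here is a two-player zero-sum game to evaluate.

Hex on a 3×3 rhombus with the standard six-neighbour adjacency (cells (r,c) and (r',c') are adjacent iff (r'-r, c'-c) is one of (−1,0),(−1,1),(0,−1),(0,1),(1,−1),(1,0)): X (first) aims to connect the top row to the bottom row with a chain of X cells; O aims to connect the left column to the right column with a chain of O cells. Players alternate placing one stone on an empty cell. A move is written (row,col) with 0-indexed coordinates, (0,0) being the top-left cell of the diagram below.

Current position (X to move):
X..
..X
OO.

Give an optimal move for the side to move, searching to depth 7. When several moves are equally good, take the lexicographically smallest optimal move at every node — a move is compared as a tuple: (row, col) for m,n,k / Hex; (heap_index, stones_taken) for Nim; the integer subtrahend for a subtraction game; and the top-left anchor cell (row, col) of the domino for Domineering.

[X../..X/OO.] X move#1: (0,1):-1/XX./..X/OO., (0,2):-1/X.X/..X/OO., (1,0):-1/X../X.X/OO., (1,1):-1/X../.XX/OO., (2,2):+1/X../..X/OOX*
[X../..X/OOX] O move#2: (0,1):-1/XO./..X/OOX*, (0,2):-1/X.O/..X/OOX, (1,0):-1/X../O.X/OOX, (1,1):-1/X../.OX/OOX
[XO./..X/OOX] X move#3: (0,2):+1/XOX/..X/OOX*, (1,0):+1/XO./X.X/OOX, (1,1):+1/XO./.XX/OOX
[XOX/..X/OOX] end (terminal -1, O#4); searched X../..X/OO. to 7

X's best at [X../..X/OO.]: (2,2)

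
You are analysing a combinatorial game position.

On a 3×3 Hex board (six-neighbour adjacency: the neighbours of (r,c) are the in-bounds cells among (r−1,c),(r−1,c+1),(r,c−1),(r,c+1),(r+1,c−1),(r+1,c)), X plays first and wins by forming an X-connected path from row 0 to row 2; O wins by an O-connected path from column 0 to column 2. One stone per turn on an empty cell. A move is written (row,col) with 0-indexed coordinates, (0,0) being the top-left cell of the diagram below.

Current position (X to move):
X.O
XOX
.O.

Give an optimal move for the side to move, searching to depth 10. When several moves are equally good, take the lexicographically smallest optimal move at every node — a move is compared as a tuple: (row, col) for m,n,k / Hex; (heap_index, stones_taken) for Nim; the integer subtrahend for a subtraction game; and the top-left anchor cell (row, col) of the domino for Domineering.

p1 X@[X.O/XOX/.O.]: (0,1)[XXO/XOX/.O.]-1 (2,0)[X.O/XOX/XO.]+1* (2,2)[X.O/XOX/.OX]-1
p2 O@[X.O/XOX/XO.] terminal -1; root [X.O/XOX/.O.] d10

X's best at [X.O/XOX/.O.]: (2,0)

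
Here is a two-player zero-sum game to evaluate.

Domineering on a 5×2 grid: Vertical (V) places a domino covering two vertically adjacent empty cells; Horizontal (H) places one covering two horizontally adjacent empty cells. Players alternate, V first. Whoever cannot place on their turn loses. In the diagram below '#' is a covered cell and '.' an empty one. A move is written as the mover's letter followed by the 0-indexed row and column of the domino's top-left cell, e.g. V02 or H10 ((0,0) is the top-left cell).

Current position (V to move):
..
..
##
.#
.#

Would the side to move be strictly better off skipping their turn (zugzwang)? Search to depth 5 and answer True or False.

zugzwang(../../##/.#/.#, V) = False

[../../##/.#/.#] V move#1: V00:+1/#./#./##/.#/.#*, V01:+1/.#/.#/##/.#/.#, V30:-1/../../##/##/##
[#./#./##/.#/.#] end (terminal -1, H#2); searched ../../##/.#/.# to 5
if V skipped the turn, H would face:
~ [../../##/.#/.#] H move#1: H00:+1/##/../##/.#/.#*, H10:+1/../##/##/.#/.#
~ [##/../##/.#/.#] V move#2: V30:-1/##/../##/##/##*
~ [##/../##/##/##] H move#3: H10:+1/##/##/##/##/##*
~ [##/##/##/##/##] end (terminal -1, V#4); searched ../../##/.#/.# to 5
compare (V): move=+1 vs pass=-1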